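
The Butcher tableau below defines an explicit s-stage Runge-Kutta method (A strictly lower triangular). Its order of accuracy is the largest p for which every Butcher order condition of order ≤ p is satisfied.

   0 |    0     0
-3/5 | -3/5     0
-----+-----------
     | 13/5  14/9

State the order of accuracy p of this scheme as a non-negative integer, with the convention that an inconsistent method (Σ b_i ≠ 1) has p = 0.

0

b = (13/5, 14/9)
c = (0, -3/5)
Σ b_i: 13/5·1 + 14/9·1 = 187/45 ≠ 1 ⇒ order 0.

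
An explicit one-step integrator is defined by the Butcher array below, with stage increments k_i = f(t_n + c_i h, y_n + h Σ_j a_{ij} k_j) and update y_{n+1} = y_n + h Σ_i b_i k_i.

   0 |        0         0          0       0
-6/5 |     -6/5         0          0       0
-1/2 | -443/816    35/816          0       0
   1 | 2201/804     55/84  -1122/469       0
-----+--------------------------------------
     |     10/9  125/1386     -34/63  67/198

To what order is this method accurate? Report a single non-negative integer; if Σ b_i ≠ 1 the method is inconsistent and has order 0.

b = (10/9, 125/1386, -34/63, 67/198)
c = (0, -6/5, -1/2, 1)
Ac = (0, 0, -7/136, 55/134)
Σ b_i: 10/9·1 + 125/1386·1 + (-34/63)·1 + 67/198·1 = 1 ✓
b·c: 125/1386·(-6/5) + (-34/63)·(-1/2) + 67/198·1 = 1/2 ✓
b·c²: 125/1386·36/25 + (-34/63)·1/4 + 67/198·1 = 1/3 ✓
b·Ac: (-34/63)·(-7/136) + 67/198·55/134 = 1/6 ✓
b·c³: 125/1386·(-216/125) + (-34/63)·(-1/8) + 67/198·1 = 1/4 ✓
b·(c∘Ac): (-34/63)·7/272 + 67/198·55/134 = 1/8 ✓
b·Ac²: (-34/63)·21/340 + 67/198·231/670 = 1/12 ✓
b·A²c: 67/198·33/268 = 1/24 ✓; 4 stages ⇒ order 4.

4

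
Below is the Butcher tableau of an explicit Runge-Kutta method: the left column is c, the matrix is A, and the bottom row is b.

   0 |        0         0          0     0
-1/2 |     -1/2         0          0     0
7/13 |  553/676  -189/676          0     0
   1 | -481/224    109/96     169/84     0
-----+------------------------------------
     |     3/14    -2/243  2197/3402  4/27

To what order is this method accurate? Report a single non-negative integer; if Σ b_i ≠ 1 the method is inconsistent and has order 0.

4

b = (3/14, -2/243, 2197/3402, 4/27)
c = (0, -1/2, 7/13, 1)
Ac = (0, 0, 189/1352, 33/64)
Σ b_i: 3/14·1 + (-2/243)·1 + 2197/3402·1 + 4/27·1 = 1 ✓
b·c: (-2/243)·(-1/2) + 2197/3402·7/13 + 4/27·1 = 1/2 ✓
b·c²: (-2/243)·1/4 + 2197/3402·49/169 + 4/27·1 = 1/3 ✓
b·Ac: 2197/3402·189/1352 + 4/27·33/64 = 1/6 ✓
b·c³: (-2/243)·(-1/8) + 2197/3402·343/2197 + 4/27·1 = 1/4 ✓
b·(c∘Ac): 2197/3402·1323/17576 + 4/27·33/64 = 1/8 ✓
b·Ac²: 2197/3402·(-189/2704) + 4/27·111/128 = 1/12 ✓
b·A²c: 4/27·9/32 = 1/24 ✓; 4 stages ⇒ order 4.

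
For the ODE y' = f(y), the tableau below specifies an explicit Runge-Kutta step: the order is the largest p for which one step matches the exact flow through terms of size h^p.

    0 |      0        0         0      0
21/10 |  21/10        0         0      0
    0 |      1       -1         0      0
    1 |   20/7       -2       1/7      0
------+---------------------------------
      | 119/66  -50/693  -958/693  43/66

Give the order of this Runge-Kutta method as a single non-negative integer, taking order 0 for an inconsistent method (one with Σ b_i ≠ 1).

b = (119/66, -50/693, -958/693, 43/66)
c = (0, 21/10, 0, 1)
Ac = (0, 0, -21/10, -21/5)
Σ b_i: 119/66·1 + (-50/693)·1 + (-958/693)·1 + 43/66·1 = 1 ✓
b·c: (-50/693)·21/10 + 43/66·1 = 1/2 ✓
b·c²: (-50/693)·441/100 + 43/66·1 = 1/3 ✓
b·Ac: (-958/693)·(-21/10) + 43/66·(-21/5) = 1/6 ✓
b·c³: (-50/693)·9261/1000 + 43/66·1 = -1/60 ≠ 1/4 ⇒ order 3.
b·(c∘Ac): 43/66·(-21/5) = -301/110 ≠ 1/8
b·Ac²: (-958/693)·(-441/100) + 43/66·(-441/50) = 7/20 ≠ 1/12
b·A²c: 43/66·(-3/10) = -43/220 ≠ 1/24

3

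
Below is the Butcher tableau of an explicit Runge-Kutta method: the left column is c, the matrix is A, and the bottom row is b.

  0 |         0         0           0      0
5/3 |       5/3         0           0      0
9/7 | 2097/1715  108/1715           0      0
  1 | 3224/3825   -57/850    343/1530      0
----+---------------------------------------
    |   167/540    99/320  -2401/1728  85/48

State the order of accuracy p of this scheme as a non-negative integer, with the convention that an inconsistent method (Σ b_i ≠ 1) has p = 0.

4

b = (167/540, 99/320, -2401/1728, 85/48)
c = (0, 5/3, 9/7, 1)
Ac = (0, 0, 36/343, 3/17)
Σ b_i: 167/540·1 + 99/320·1 + (-2401/1728)·1 + 85/48·1 = 1 ✓
b·c: 99/320·5/3 + (-2401/1728)·9/7 + 85/48·1 = 1/2 ✓
b·c²: 99/320·25/9 + (-2401/1728)·81/49 + 85/48·1 = 1/3 ✓
b·Ac: (-2401/1728)·36/343 + 85/48·3/17 = 1/6 ✓
b·c³: 99/320·125/27 + (-2401/1728)·729/343 + 85/48·1 = 1/4 ✓
b·(c∘Ac): (-2401/1728)·324/2401 + 85/48·3/17 = 1/8 ✓
b·Ac²: (-2401/1728)·60/343 + 85/48·47/255 = 1/12 ✓
b·A²c: 85/48·2/85 = 1/24 ✓; 4 stages ⇒ order 4.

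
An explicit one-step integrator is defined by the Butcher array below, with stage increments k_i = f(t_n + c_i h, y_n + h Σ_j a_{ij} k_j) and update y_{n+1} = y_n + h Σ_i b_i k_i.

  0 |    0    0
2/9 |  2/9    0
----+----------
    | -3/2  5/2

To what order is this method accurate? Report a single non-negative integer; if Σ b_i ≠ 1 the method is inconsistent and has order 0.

1

b = (-3/2, 5/2)
c = (0, 2/9)
Σ b_i: (-3/2)·1 + 5/2·1 = 1 ✓
b·c: 5/2·2/9 = 5/9 ≠ 1/2 ⇒ order 1.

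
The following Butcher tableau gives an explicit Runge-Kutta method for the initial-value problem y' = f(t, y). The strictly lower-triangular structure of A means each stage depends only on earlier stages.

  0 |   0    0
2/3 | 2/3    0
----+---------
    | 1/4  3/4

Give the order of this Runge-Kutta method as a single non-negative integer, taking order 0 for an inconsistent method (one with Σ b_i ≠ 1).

b = (1/4, 3/4)
c = (0, 2/3)
Σ b_i: 1/4·1 + 3/4·1 = 1 ✓
b·c: 3/4·2/3 = 1/2 ✓; 2 stages ⇒ order 2.

2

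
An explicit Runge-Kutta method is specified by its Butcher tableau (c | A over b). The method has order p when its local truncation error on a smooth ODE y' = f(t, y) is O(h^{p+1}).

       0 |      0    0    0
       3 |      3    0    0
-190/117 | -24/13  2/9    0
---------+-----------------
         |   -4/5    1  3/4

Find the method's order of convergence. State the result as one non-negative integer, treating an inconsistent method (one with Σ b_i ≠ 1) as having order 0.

0

b = (-4/5, 1, 3/4)
c = (0, 3, -190/117)
Ac = (0, 0, 2/3)
Σ b_i: (-4/5)·1 + 1·1 + 3/4·1 = 19/20 ≠ 1 ⇒ order 0.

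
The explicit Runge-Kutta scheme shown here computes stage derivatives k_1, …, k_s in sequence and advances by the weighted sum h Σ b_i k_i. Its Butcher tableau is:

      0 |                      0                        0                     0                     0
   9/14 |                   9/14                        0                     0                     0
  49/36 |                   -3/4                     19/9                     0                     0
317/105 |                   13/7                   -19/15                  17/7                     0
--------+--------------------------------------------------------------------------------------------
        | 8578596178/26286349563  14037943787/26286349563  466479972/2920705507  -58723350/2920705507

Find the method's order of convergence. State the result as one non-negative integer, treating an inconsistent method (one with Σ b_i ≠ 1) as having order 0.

b = (8578596178/26286349563, 14037943787/26286349563, 466479972/2920705507, -58723350/2920705507)
c = (0, 9/14, 49/36, 317/105)
Ac = (0, 0, 19/14, 3139/1260)
Σ b_i: 8578596178/26286349563·1 + 14037943787/26286349563·1 + 466479972/2920705507·1 + (-58723350/2920705507)·1 = 1 ✓
b·c: 14037943787/26286349563·9/14 + 466479972/2920705507·49/36 + (-58723350/2920705507)·317/105 = 1/2 ✓
b·c²: 14037943787/26286349563·81/196 + 466479972/2920705507·2401/1296 + (-58723350/2920705507)·100489/11025 = 1/3 ✓
b·Ac: 466479972/2920705507·19/14 + (-58723350/2920705507)·3139/1260 = 1/6 ✓
b·c³: 14037943787/26286349563·729/2744 + 466479972/2920705507·117649/46656 + (-58723350/2920705507)·31855013/1157625 = -296935523659/34347496762320 ≠ 1/4 ⇒ order 3.
b·(c∘Ac): 466479972/2920705507·133/72 + (-58723350/2920705507)·995063/132300 = 26461162541/184004446941 ≠ 1/8
b·Ac²: 466479972/2920705507·171/196 + (-58723350/2920705507)·1262383/317520 = 262347252859/4416106726584 ≠ 1/12
b·A²c: (-58723350/2920705507)·323/98 = -1354831575/20444938549 ≠ 1/24

3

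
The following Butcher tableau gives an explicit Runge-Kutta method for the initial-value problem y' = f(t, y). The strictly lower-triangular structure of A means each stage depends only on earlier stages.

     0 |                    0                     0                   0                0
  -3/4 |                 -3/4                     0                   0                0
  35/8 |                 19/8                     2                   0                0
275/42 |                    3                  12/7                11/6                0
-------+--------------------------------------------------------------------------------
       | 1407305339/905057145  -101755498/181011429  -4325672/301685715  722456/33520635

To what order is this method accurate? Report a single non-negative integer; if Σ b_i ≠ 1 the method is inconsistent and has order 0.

b = (1407305339/905057145, -101755498/181011429, -4325672/301685715, 722456/33520635)
c = (0, -3/4, 35/8, 275/42)
Ac = (0, 0, -3/2, 2263/336)
Σ b_i: 1407305339/905057145·1 + (-101755498/181011429)·1 + (-4325672/301685715)·1 + 722456/33520635·1 = 1 ✓
b·c: (-101755498/181011429)·(-3/4) + (-4325672/301685715)·35/8 + 722456/33520635·275/42 = 1/2 ✓
b·c²: (-101755498/181011429)·9/16 + (-4325672/301685715)·1225/64 + 722456/33520635·75625/1764 = 1/3 ✓
b·Ac: (-4325672/301685715)·(-3/2) + 722456/33520635·2263/336 = 1/6 ✓
b·c³: (-101755498/181011429)·(-27/64) + (-4325672/301685715)·42875/512 + 722456/33520635·20796875/74088 = 412470215947/81093120192 ≠ 1/4 ⇒ order 3.
b·(c∘Ac): (-4325672/301685715)·(-105/16) + 722456/33520635·622325/14112 = 252098773/241348572 ≠ 1/8
b·Ac²: (-4325672/301685715)·9/8 + 722456/33520635·96917/2688 = 244874437/321798096 ≠ 1/12
b·A²c: 722456/33520635·(-11/4) = -1986754/33520635 ≠ 1/24

3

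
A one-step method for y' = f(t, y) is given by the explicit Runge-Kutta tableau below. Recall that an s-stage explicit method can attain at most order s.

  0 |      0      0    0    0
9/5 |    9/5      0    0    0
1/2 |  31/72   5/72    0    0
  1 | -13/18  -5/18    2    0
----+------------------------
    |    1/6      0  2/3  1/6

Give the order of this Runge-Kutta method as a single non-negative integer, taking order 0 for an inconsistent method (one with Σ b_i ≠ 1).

b = (1/6, 0, 2/3, 1/6)
c = (0, 9/5, 1/2, 1)
Ac = (0, 0, 1/8, 1/2)
Σ b_i: 1/6·1 + 2/3·1 + 1/6·1 = 1 ✓
b·c: 2/3·1/2 + 1/6·1 = 1/2 ✓
b·c²: 2/3·1/4 + 1/6·1 = 1/3 ✓
b·Ac: 2/3·1/8 + 1/6·1/2 = 1/6 ✓
b·c³: 2/3·1/8 + 1/6·1 = 1/4 ✓
b·(c∘Ac): 2/3·1/16 + 1/6·1/2 = 1/8 ✓
b·Ac²: 2/3·9/40 + 1/6·(-2/5) = 1/12 ✓
b·A²c: 1/6·1/4 = 1/24 ✓; 4 stages ⇒ order 4.

4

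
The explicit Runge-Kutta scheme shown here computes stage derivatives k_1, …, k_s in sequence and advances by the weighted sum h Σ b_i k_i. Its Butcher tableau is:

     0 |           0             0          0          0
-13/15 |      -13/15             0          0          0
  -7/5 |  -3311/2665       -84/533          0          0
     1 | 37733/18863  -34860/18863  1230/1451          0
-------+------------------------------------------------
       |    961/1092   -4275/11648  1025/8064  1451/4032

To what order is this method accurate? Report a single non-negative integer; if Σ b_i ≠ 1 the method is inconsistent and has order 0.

b = (961/1092, -4275/11648, 1025/8064, 1451/4032)
c = (0, -13/15, -7/5, 1)
Ac = (0, 0, 28/205, 602/1451)
Σ b_i: 961/1092·1 + (-4275/11648)·1 + 1025/8064·1 + 1451/4032·1 = 1 ✓
b·c: (-4275/11648)·(-13/15) + 1025/8064·(-7/5) + 1451/4032·1 = 1/2 ✓
b·c²: (-4275/11648)·169/225 + 1025/8064·49/25 + 1451/4032·1 = 1/3 ✓
b·Ac: 1025/8064·28/205 + 1451/4032·602/1451 = 1/6 ✓
b·c³: (-4275/11648)·(-2197/3375) + 1025/8064·(-343/125) + 1451/4032·1 = 1/4 ✓
b·(c∘Ac): 1025/8064·(-196/1025) + 1451/4032·602/1451 = 1/8 ✓
b·Ac²: 1025/8064·(-364/3075) + 1451/4032·1190/4353 = 1/12 ✓
b·A²c: 1451/4032·168/1451 = 1/24 ✓; 4 stages ⇒ order 4.

4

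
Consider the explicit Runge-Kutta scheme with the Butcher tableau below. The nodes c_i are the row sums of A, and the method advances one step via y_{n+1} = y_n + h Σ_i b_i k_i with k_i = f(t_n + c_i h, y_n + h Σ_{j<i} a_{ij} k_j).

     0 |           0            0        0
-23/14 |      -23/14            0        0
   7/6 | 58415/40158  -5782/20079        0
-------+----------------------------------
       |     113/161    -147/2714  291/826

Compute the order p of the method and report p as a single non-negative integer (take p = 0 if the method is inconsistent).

3

b = (113/161, -147/2714, 291/826)
c = (0, -23/14, 7/6)
Ac = (0, 0, 413/873)
Σ b_i: 113/161·1 + (-147/2714)·1 + 291/826·1 = 1 ✓
b·c: (-147/2714)·(-23/14) + 291/826·7/6 = 1/2 ✓
b·c²: (-147/2714)·529/196 + 291/826·49/36 = 1/3 ✓
b·Ac: 291/826·413/873 = 1/6 ✓; 3 stages ⇒ order 3.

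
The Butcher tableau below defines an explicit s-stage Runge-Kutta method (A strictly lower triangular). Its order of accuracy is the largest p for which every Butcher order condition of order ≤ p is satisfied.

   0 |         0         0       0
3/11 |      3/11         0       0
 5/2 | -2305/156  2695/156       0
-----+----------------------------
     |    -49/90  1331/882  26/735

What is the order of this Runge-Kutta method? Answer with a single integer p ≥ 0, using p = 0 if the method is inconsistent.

b = (-49/90, 1331/882, 26/735)
c = (0, 3/11, 5/2)
Ac = (0, 0, 245/52)
Σ b_i: (-49/90)·1 + 1331/882·1 + 26/735·1 = 1 ✓
b·c: 1331/882·3/11 + 26/735·5/2 = 1/2 ✓
b·c²: 1331/882·9/121 + 26/735·25/4 = 1/3 ✓
b·Ac: 26/735·245/52 = 1/6 ✓; 3 stages ⇒ order 3.

3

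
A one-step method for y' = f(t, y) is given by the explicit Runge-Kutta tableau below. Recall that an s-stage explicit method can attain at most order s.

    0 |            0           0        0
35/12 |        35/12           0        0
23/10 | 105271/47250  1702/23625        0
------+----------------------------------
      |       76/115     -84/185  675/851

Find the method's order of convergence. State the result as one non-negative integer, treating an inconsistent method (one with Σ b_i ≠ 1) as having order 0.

3

b = (76/115, -84/185, 675/851)
c = (0, 35/12, 23/10)
Ac = (0, 0, 851/4050)
Σ b_i: 76/115·1 + (-84/185)·1 + 675/851·1 = 1 ✓
b·c: (-84/185)·35/12 + 675/851·23/10 = 1/2 ✓
b·c²: (-84/185)·1225/144 + 675/851·529/100 = 1/3 ✓
b·Ac: 675/851·851/4050 = 1/6 ✓; 3 stages ⇒ order 3.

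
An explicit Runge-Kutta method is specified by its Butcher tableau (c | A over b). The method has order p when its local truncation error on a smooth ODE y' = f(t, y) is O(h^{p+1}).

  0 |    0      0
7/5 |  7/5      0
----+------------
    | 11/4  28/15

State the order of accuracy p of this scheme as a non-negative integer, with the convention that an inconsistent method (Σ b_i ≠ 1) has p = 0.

b = (11/4, 28/15)
c = (0, 7/5)
Σ b_i: 11/4·1 + 28/15·1 = 277/60 ≠ 1 ⇒ order 0.

0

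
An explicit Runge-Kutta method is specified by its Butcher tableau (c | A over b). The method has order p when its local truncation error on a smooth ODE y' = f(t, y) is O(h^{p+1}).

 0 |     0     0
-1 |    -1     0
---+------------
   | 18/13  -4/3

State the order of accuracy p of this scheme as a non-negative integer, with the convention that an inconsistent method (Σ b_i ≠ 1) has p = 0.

0

b = (18/13, -4/3)
c = (0, -1)
Σ b_i: 18/13·1 + (-4/3)·1 = 2/39 ≠ 1 ⇒ order 0.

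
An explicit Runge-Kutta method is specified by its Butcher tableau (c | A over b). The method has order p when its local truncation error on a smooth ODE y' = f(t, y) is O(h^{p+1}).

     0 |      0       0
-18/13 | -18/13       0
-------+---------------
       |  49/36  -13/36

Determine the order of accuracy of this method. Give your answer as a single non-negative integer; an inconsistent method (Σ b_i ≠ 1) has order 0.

b = (49/36, -13/36)
c = (0, -18/13)
Σ b_i: 49/36·1 + (-13/36)·1 = 1 ✓
b·c: (-13/36)·(-18/13) = 1/2 ✓; 2 stages ⇒ order 2.

2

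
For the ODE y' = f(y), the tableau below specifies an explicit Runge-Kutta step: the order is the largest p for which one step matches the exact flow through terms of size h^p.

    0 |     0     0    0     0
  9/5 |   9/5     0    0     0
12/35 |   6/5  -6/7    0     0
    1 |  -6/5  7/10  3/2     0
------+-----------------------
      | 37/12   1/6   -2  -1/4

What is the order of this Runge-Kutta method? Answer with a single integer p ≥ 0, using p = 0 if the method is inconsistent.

1

b = (37/12, 1/6, -2, -1/4)
c = (0, 9/5, 12/35, 1)
Ac = (0, 0, -54/35, 621/350)
Σ b_i: 37/12·1 + 1/6·1 + (-2)·1 + (-1/4)·1 = 1 ✓
b·c: 1/6·9/5 + (-2)·12/35 + (-1/4)·1 = -89/140 ≠ 1/2 ⇒ order 1.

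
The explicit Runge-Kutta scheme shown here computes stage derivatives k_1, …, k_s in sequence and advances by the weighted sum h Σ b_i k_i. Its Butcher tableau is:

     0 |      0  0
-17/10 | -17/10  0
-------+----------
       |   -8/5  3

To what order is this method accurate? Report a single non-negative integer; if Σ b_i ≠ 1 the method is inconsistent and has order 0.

0

b = (-8/5, 3)
c = (0, -17/10)
Σ b_i: (-8/5)·1 + 3·1 = 7/5 ≠ 1 ⇒ order 0.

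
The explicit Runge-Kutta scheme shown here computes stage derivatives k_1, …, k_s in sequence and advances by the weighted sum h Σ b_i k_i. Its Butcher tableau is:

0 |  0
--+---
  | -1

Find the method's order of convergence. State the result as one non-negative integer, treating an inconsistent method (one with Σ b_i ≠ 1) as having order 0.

0

b = (-1)
c = (0)
Σ b_i: (-1)·1 = -1 ≠ 1 ⇒ order 0.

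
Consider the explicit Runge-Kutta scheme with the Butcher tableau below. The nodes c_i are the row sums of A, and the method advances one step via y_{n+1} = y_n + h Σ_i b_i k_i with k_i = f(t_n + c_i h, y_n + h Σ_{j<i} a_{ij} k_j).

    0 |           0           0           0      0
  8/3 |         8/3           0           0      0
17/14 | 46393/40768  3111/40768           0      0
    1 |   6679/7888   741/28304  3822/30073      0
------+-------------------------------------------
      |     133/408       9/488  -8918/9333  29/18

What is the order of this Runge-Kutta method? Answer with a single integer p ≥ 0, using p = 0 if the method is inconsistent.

b = (133/408, 9/488, -8918/9333, 29/18)
c = (0, 8/3, 17/14, 1)
Ac = (0, 0, 1037/5096, 13/58)
Σ b_i: 133/408·1 + 9/488·1 + (-8918/9333)·1 + 29/18·1 = 1 ✓
b·c: 9/488·8/3 + (-8918/9333)·17/14 + 29/18·1 = 1/2 ✓
b·c²: 9/488·64/9 + (-8918/9333)·289/196 + 29/18·1 = 1/3 ✓
b·Ac: (-8918/9333)·1037/5096 + 29/18·13/58 = 1/6 ✓
b·c³: 9/488·512/27 + (-8918/9333)·4913/2744 + 29/18·1 = 1/4 ✓
b·(c∘Ac): (-8918/9333)·17629/71344 + 29/18·13/58 = 1/8 ✓
b·Ac²: (-8918/9333)·1037/1911 + 29/18·65/174 = 1/12 ✓
b·A²c: 29/18·3/116 = 1/24 ✓; 4 stages ⇒ order 4.

4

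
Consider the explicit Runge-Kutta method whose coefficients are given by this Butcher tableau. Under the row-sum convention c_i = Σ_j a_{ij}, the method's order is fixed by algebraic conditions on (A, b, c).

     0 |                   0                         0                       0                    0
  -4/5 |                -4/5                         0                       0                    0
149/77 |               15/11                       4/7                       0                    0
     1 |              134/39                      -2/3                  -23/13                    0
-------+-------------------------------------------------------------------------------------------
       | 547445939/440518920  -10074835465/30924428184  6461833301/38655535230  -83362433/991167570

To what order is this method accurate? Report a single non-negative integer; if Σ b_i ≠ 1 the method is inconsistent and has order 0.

3

b = (547445939/440518920, -10074835465/30924428184, 6461833301/38655535230, -83362433/991167570)
c = (0, -4/5, 149/77, 1)
Ac = (0, 0, -16/35, -43397/15015)
Σ b_i: 547445939/440518920·1 + (-10074835465/30924428184)·1 + 6461833301/38655535230·1 + (-83362433/991167570)·1 = 1 ✓
b·c: (-10074835465/30924428184)·(-4/5) + 6461833301/38655535230·149/77 + (-83362433/991167570)·1 = 1/2 ✓
b·c²: (-10074835465/30924428184)·16/25 + 6461833301/38655535230·22201/5929 + (-83362433/991167570)·1 = 1/3 ✓
b·Ac: 6461833301/38655535230·(-16/35) + (-83362433/991167570)·(-43397/15015) = 1/6 ✓
b·c³: (-10074835465/30924428184)·(-64/125) + 6461833301/38655535230·3307949/456533 + (-83362433/991167570)·1 = 2493772063/1927270275 ≠ 1/4 ⇒ order 3.
b·(c∘Ac): 6461833301/38655535230·(-2384/2695) + (-83362433/991167570)·(-43397/15015) = 2044680673/21475297350 ≠ 1/8
b·Ac²: 6461833301/38655535230·64/175 + (-83362433/991167570)·(-40763189/5780775) = 27738200107/42399946050 ≠ 1/12
b·A²c: (-83362433/991167570)·368/455 = -2191241096/32212946025 ≠ 1/24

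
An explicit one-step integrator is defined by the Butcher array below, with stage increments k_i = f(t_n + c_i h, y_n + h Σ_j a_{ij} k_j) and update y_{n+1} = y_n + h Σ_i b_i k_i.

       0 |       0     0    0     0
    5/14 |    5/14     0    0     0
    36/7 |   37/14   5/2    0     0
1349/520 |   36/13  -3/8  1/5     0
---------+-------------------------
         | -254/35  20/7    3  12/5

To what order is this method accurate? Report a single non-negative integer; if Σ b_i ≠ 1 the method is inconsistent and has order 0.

1

b = (-254/35, 20/7, 3, 12/5)
c = (0, 5/14, 36/7, 1349/520)
Ac = (0, 0, 25/28, 501/560)
Σ b_i: (-254/35)·1 + 20/7·1 + 3·1 + 12/5·1 = 1 ✓
b·c: 20/7·5/14 + 3·36/7 + 12/5·1349/520 = 722203/31850 ≠ 1/2 ⇒ order 1.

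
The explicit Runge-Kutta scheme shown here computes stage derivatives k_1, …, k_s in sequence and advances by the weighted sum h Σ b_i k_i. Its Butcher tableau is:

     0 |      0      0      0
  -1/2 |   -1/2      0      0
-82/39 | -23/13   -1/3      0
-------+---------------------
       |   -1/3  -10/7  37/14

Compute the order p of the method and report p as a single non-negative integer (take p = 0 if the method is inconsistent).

0

b = (-1/3, -10/7, 37/14)
c = (0, -1/2, -82/39)
Ac = (0, 0, 1/6)
Σ b_i: (-1/3)·1 + (-10/7)·1 + 37/14·1 = 37/42 ≠ 1 ⇒ order 0.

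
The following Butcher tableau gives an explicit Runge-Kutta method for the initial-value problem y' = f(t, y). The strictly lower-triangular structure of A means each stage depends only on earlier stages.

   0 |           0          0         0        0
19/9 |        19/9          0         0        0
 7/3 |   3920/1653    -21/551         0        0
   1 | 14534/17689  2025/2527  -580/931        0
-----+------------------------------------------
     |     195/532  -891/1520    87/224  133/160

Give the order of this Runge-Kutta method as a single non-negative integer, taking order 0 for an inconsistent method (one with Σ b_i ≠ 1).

4

b = (195/532, -891/1520, 87/224, 133/160)
c = (0, 19/9, 7/3, 1)
Ac = (0, 0, -7/87, 5/21)
Σ b_i: 195/532·1 + (-891/1520)·1 + 87/224·1 + 133/160·1 = 1 ✓
b·c: (-891/1520)·19/9 + 87/224·7/3 + 133/160·1 = 1/2 ✓
b·c²: (-891/1520)·361/81 + 87/224·49/9 + 133/160·1 = 1/3 ✓
b·Ac: 87/224·(-7/87) + 133/160·5/21 = 1/6 ✓
b·c³: (-891/1520)·6859/729 + 87/224·343/27 + 133/160·1 = 1/4 ✓
b·(c∘Ac): 87/224·(-49/261) + 133/160·5/21 = 1/8 ✓
b·Ac²: 87/224·(-133/783) + 133/160·215/1197 = 1/12 ✓
b·A²c: 133/160·20/399 = 1/24 ✓; 4 stages ⇒ order 4.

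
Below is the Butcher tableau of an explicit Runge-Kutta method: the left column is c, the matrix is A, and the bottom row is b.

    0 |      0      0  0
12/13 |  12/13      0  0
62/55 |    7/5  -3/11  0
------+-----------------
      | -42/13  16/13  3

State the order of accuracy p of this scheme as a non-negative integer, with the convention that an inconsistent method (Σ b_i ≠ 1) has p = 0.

b = (-42/13, 16/13, 3)
c = (0, 12/13, 62/55)
Ac = (0, 0, -36/143)
Σ b_i: (-42/13)·1 + 16/13·1 + 3·1 = 1 ✓
b·c: 16/13·12/13 + 3·62/55 = 41994/9295 ≠ 1/2 ⇒ order 1.

1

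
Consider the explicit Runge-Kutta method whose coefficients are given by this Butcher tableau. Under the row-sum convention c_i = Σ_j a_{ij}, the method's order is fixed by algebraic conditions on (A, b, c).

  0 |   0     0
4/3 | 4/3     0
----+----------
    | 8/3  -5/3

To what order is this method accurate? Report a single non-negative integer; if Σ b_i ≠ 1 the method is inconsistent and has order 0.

b = (8/3, -5/3)
c = (0, 4/3)
Σ b_i: 8/3·1 + (-5/3)·1 = 1 ✓
b·c: (-5/3)·4/3 = -20/9 ≠ 1/2 ⇒ order 1.

1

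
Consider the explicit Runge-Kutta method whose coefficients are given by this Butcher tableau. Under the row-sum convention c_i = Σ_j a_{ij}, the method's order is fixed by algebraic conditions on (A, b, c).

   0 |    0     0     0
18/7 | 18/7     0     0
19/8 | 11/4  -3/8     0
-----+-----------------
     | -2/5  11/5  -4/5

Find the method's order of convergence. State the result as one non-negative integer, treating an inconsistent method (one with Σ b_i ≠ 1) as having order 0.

1

b = (-2/5, 11/5, -4/5)
c = (0, 18/7, 19/8)
Ac = (0, 0, -27/28)
Σ b_i: (-2/5)·1 + 11/5·1 + (-4/5)·1 = 1 ✓
b·c: 11/5·18/7 + (-4/5)·19/8 = 263/70 ≠ 1/2 ⇒ order 1.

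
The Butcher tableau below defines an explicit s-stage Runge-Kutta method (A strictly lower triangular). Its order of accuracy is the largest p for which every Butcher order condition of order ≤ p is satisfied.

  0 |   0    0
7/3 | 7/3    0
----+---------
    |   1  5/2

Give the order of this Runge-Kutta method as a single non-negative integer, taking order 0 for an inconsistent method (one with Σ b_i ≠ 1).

b = (1, 5/2)
c = (0, 7/3)
Σ b_i: 1·1 + 5/2·1 = 7/2 ≠ 1 ⇒ order 0.

0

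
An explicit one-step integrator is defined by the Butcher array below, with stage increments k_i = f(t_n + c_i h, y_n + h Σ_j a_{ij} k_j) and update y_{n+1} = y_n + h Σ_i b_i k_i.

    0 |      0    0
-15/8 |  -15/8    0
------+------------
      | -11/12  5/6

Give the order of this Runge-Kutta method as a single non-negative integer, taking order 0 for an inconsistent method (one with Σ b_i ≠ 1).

b = (-11/12, 5/6)
c = (0, -15/8)
Σ b_i: (-11/12)·1 + 5/6·1 = -1/12 ≠ 1 ⇒ order 0.

0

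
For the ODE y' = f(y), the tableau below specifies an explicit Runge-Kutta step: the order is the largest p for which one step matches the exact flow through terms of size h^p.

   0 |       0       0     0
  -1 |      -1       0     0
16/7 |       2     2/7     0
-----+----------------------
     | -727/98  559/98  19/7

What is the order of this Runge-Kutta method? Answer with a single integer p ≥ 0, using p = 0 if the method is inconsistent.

b = (-727/98, 559/98, 19/7)
c = (0, -1, 16/7)
Ac = (0, 0, -2/7)
Σ b_i: (-727/98)·1 + 559/98·1 + 19/7·1 = 1 ✓
b·c: 559/98·(-1) + 19/7·16/7 = 1/2 ✓
b·c²: 559/98·1 + 19/7·256/49 = 13641/686 ≠ 1/3 ⇒ order 2.
b·Ac: 19/7·(-2/7) = -38/49 ≠ 1/6

2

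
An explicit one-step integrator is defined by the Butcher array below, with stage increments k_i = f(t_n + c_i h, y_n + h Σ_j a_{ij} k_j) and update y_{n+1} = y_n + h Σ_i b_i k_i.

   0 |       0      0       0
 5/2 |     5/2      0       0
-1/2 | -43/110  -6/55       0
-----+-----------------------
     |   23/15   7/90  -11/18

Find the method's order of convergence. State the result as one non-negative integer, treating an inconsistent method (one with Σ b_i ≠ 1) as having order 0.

b = (23/15, 7/90, -11/18)
c = (0, 5/2, -1/2)
Ac = (0, 0, -3/11)
Σ b_i: 23/15·1 + 7/90·1 + (-11/18)·1 = 1 ✓
b·c: 7/90·5/2 + (-11/18)·(-1/2) = 1/2 ✓
b·c²: 7/90·25/4 + (-11/18)·1/4 = 1/3 ✓
b·Ac: (-11/18)·(-3/11) = 1/6 ✓; 3 stages ⇒ order 3.

3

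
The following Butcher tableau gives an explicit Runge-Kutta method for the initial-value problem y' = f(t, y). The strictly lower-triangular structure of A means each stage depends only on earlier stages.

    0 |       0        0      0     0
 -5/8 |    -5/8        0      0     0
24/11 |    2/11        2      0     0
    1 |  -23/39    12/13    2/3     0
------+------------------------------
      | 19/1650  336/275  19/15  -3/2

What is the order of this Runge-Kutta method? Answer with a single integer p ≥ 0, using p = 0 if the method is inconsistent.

2

b = (19/1650, 336/275, 19/15, -3/2)
c = (0, -5/8, 24/11, 1)
Ac = (0, 0, -5/4, 251/286)
Σ b_i: 19/1650·1 + 336/275·1 + 19/15·1 + (-3/2)·1 = 1 ✓
b·c: 336/275·(-5/8) + 19/15·24/11 + (-3/2)·1 = 1/2 ✓
b·c²: 336/275·25/64 + 19/15·576/121 + (-3/2)·1 = 12117/2420 ≠ 1/3 ⇒ order 2.
b·Ac: 19/15·(-5/4) + (-3/2)·251/286 = -1244/429 ≠ 1/6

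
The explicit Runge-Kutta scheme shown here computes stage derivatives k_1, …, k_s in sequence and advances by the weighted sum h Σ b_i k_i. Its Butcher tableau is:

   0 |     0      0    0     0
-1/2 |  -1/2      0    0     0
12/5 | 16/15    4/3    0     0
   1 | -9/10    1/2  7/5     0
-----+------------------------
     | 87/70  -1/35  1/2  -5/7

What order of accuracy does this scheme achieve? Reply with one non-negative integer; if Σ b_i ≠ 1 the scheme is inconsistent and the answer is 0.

2

b = (87/70, -1/35, 1/2, -5/7)
c = (0, -1/2, 12/5, 1)
Ac = (0, 0, -2/3, 311/100)
Σ b_i: 87/70·1 + (-1/35)·1 + 1/2·1 + (-5/7)·1 = 1 ✓
b·c: (-1/35)·(-1/2) + 1/2·12/5 + (-5/7)·1 = 1/2 ✓
b·c²: (-1/35)·1/4 + 1/2·144/25 + (-5/7)·1 = 1511/700 ≠ 1/3 ⇒ order 2.
b·Ac: 1/2·(-2/3) + (-5/7)·311/100 = -1073/420 ≠ 1/6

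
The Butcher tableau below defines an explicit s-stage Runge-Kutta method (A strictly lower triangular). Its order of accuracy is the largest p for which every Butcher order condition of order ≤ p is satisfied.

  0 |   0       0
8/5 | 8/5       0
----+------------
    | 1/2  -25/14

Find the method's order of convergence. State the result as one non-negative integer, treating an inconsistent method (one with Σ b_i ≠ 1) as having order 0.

b = (1/2, -25/14)
c = (0, 8/5)
Σ b_i: 1/2·1 + (-25/14)·1 = -9/7 ≠ 1 ⇒ order 0.

0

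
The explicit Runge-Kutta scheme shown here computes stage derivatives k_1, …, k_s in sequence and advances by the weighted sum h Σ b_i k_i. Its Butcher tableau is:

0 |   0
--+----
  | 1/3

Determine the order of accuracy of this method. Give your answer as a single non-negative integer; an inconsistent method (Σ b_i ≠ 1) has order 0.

0

b = (1/3)
c = (0)
Σ b_i: 1/3·1 = 1/3 ≠ 1 ⇒ order 0.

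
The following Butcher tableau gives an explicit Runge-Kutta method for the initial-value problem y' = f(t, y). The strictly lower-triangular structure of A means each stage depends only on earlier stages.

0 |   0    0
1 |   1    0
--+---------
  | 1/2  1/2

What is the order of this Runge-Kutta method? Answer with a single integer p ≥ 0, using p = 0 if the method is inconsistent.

2

b = (1/2, 1/2)
c = (0, 1)
Σ b_i: 1/2·1 + 1/2·1 = 1 ✓
b·c: 1/2·1 = 1/2 ✓; 2 stages ⇒ order 2.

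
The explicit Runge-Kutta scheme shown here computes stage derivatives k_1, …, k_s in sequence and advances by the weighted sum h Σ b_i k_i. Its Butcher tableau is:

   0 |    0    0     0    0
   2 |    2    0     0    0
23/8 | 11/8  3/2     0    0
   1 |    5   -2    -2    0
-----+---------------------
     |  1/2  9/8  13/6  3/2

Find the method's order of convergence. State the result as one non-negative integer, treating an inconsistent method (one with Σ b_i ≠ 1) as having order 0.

0

b = (1/2, 9/8, 13/6, 3/2)
c = (0, 2, 23/8, 1)
Ac = (0, 0, 3, -39/4)
Σ b_i: 1/2·1 + 9/8·1 + 13/6·1 + 3/2·1 = 127/24 ≠ 1 ⇒ order 0.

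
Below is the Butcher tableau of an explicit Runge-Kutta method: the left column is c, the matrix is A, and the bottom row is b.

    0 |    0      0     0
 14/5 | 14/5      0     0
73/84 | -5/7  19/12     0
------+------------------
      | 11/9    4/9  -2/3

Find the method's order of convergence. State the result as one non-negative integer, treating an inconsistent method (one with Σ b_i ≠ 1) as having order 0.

1

b = (11/9, 4/9, -2/3)
c = (0, 14/5, 73/84)
Ac = (0, 0, 133/30)
Σ b_i: 11/9·1 + 4/9·1 + (-2/3)·1 = 1 ✓
b·c: 4/9·14/5 + (-2/3)·73/84 = 419/630 ≠ 1/2 ⇒ order 1.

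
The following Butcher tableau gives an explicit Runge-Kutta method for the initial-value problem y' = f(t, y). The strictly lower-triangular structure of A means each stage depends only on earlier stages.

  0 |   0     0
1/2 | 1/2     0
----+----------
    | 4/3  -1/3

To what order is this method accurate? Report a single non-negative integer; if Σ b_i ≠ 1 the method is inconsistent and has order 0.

b = (4/3, -1/3)
c = (0, 1/2)
Σ b_i: 4/3·1 + (-1/3)·1 = 1 ✓
b·c: (-1/3)·1/2 = -1/6 ≠ 1/2 ⇒ order 1.

1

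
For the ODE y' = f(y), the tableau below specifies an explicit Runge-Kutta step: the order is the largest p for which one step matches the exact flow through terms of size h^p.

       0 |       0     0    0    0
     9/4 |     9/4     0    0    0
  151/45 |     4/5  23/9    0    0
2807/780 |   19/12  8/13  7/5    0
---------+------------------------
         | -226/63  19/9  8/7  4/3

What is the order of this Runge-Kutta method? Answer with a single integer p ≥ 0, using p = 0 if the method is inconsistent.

b = (-226/63, 19/9, 8/7, 4/3)
c = (0, 9/4, 151/45, 2807/780)
Ac = (0, 0, 23/4, 17791/2925)
Σ b_i: (-226/63)·1 + 19/9·1 + 8/7·1 + 4/3·1 = 1 ✓
b·c: 19/9·9/4 + 8/7·151/45 + 4/3·2807/780 = 219217/16380 ≠ 1/2 ⇒ order 1.

1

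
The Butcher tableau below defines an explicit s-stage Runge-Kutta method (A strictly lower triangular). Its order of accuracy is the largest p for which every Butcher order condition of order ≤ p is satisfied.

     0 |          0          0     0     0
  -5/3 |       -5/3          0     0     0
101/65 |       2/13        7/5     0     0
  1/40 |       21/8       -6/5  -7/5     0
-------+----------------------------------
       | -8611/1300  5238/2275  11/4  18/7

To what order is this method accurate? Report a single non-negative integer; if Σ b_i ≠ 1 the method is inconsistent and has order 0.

b = (-8611/1300, 5238/2275, 11/4, 18/7)
c = (0, -5/3, 101/65, 1/40)
Ac = (0, 0, -7/3, -57/325)
Σ b_i: (-8611/1300)·1 + 5238/2275·1 + 11/4·1 + 18/7·1 = 1 ✓
b·c: 5238/2275·(-5/3) + 11/4·101/65 + 18/7·1/40 = 1/2 ✓
b·c²: 5238/2275·25/9 + 11/4·10201/4225 + 18/7·1/1600 = 1762591/135200 ≠ 1/3 ⇒ order 2.
b·Ac: 11/4·(-7/3) + 18/7·(-57/325) = -187487/27300 ≠ 1/6

2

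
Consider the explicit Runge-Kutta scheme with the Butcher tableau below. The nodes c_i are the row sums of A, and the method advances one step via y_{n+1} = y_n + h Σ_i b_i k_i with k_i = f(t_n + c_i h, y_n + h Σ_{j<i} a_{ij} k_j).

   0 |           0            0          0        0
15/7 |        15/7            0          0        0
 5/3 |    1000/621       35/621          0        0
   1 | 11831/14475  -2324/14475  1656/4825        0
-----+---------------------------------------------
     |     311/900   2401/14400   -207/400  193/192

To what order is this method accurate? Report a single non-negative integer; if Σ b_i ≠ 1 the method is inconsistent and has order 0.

4

b = (311/900, 2401/14400, -207/400, 193/192)
c = (0, 15/7, 5/3, 1)
Ac = (0, 0, 25/207, 44/193)
Σ b_i: 311/900·1 + 2401/14400·1 + (-207/400)·1 + 193/192·1 = 1 ✓
b·c: 2401/14400·15/7 + (-207/400)·5/3 + 193/192·1 = 1/2 ✓
b·c²: 2401/14400·225/49 + (-207/400)·25/9 + 193/192·1 = 1/3 ✓
b·Ac: (-207/400)·25/207 + 193/192·44/193 = 1/6 ✓
b·c³: 2401/14400·3375/343 + (-207/400)·125/27 + 193/192·1 = 1/4 ✓
b·(c∘Ac): (-207/400)·125/621 + 193/192·44/193 = 1/8 ✓
b·Ac²: (-207/400)·125/483 + 193/192·292/1351 = 1/12 ✓
b·A²c: 193/192·8/193 = 1/24 ✓; 4 stages ⇒ order 4.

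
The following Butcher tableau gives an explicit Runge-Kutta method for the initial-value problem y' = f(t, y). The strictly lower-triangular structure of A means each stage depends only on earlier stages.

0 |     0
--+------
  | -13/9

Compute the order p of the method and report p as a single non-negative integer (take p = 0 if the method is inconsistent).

0

b = (-13/9)
c = (0)
Σ b_i: (-13/9)·1 = -13/9 ≠ 1 ⇒ order 0.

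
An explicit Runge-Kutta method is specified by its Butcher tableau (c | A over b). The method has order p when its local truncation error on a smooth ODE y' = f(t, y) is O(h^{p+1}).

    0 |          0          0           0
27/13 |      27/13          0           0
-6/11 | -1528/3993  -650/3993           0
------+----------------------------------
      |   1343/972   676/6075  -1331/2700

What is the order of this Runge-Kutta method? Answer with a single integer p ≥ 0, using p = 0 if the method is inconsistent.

3

b = (1343/972, 676/6075, -1331/2700)
c = (0, 27/13, -6/11)
Ac = (0, 0, -450/1331)
Σ b_i: 1343/972·1 + 676/6075·1 + (-1331/2700)·1 = 1 ✓
b·c: 676/6075·27/13 + (-1331/2700)·(-6/11) = 1/2 ✓
b·c²: 676/6075·729/169 + (-1331/2700)·36/121 = 1/3 ✓
b·Ac: (-1331/2700)·(-450/1331) = 1/6 ✓; 3 stages ⇒ order 3.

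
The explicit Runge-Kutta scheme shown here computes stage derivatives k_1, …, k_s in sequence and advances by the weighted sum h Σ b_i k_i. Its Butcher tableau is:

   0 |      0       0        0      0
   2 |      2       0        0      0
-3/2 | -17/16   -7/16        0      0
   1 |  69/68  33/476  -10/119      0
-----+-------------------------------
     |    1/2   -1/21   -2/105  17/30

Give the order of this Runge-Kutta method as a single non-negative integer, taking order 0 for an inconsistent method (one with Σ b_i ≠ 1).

b = (1/2, -1/21, -2/105, 17/30)
c = (0, 2, -3/2, 1)
Ac = (0, 0, -7/8, 9/34)
Σ b_i: 1/2·1 + (-1/21)·1 + (-2/105)·1 + 17/30·1 = 1 ✓
b·c: (-1/21)·2 + (-2/105)·(-3/2) + 17/30·1 = 1/2 ✓
b·c²: (-1/21)·4 + (-2/105)·9/4 + 17/30·1 = 1/3 ✓
b·Ac: (-2/105)·(-7/8) + 17/30·9/34 = 1/6 ✓
b·c³: (-1/21)·8 + (-2/105)·(-27/8) + 17/30·1 = 1/4 ✓
b·(c∘Ac): (-2/105)·21/16 + 17/30·9/34 = 1/8 ✓
b·Ac²: (-2/105)·(-7/4) + 17/30·3/34 = 1/12 ✓
b·A²c: 17/30·5/68 = 1/24 ✓; 4 stages ⇒ order 4.

4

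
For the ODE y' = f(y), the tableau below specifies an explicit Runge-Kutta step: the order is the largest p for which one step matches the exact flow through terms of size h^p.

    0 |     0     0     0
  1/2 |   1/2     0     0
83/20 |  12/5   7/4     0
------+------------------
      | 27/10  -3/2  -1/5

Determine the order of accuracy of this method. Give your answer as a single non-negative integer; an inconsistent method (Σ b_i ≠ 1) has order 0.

1

b = (27/10, -3/2, -1/5)
c = (0, 1/2, 83/20)
Ac = (0, 0, 7/8)
Σ b_i: 27/10·1 + (-3/2)·1 + (-1/5)·1 = 1 ✓
b·c: (-3/2)·1/2 + (-1/5)·83/20 = -79/50 ≠ 1/2 ⇒ order 1.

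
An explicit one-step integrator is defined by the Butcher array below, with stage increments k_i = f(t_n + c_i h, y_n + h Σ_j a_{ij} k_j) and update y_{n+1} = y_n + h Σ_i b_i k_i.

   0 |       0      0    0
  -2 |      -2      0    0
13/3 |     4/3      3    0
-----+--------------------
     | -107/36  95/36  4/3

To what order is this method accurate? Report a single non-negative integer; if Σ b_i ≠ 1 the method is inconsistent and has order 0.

2

b = (-107/36, 95/36, 4/3)
c = (0, -2, 13/3)
Ac = (0, 0, -6)
Σ b_i: (-107/36)·1 + 95/36·1 + 4/3·1 = 1 ✓
b·c: 95/36·(-2) + 4/3·13/3 = 1/2 ✓
b·c²: 95/36·4 + 4/3·169/9 = 961/27 ≠ 1/3 ⇒ order 2.
b·Ac: 4/3·(-6) = -8 ≠ 1/6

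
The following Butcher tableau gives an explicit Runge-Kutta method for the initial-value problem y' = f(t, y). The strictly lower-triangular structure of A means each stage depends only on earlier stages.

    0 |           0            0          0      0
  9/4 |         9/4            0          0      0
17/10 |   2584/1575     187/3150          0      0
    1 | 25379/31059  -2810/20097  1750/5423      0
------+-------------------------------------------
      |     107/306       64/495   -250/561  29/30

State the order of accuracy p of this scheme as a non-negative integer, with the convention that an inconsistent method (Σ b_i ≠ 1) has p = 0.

b = (107/306, 64/495, -250/561, 29/30)
c = (0, 9/4, 17/10, 1)
Ac = (0, 0, 187/1400, 95/406)
Σ b_i: 107/306·1 + 64/495·1 + (-250/561)·1 + 29/30·1 = 1 ✓
b·c: 64/495·9/4 + (-250/561)·17/10 + 29/30·1 = 1/2 ✓
b·c²: 64/495·81/16 + (-250/561)·289/100 + 29/30·1 = 1/3 ✓
b·Ac: (-250/561)·187/1400 + 29/30·95/406 = 1/6 ✓
b·c³: 64/495·729/64 + (-250/561)·4913/1000 + 29/30·1 = 1/4 ✓
b·(c∘Ac): (-250/561)·3179/14000 + 29/30·95/406 = 1/8 ✓
b·Ac²: (-250/561)·1683/5600 + 29/30·365/1624 = 1/12 ✓
b·A²c: 29/30·5/116 = 1/24 ✓; 4 stages ⇒ order 4.

4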